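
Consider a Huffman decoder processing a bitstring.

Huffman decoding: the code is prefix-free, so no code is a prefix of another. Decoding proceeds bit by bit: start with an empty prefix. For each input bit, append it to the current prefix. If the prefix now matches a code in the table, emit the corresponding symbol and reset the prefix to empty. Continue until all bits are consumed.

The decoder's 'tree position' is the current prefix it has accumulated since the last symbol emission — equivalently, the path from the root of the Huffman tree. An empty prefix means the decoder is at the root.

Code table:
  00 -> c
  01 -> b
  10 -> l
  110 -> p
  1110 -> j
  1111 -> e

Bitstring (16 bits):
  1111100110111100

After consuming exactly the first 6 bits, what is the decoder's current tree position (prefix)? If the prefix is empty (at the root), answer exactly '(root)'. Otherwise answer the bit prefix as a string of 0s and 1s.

Answer: (root)

Derivation:
Bit 0: prefix='1' (no match yet)
Bit 1: prefix='11' (no match yet)
Bit 2: prefix='111' (no match yet)
Bit 3: prefix='1111' -> emit 'e', reset
Bit 4: prefix='1' (no match yet)
Bit 5: prefix='10' -> emit 'l', reset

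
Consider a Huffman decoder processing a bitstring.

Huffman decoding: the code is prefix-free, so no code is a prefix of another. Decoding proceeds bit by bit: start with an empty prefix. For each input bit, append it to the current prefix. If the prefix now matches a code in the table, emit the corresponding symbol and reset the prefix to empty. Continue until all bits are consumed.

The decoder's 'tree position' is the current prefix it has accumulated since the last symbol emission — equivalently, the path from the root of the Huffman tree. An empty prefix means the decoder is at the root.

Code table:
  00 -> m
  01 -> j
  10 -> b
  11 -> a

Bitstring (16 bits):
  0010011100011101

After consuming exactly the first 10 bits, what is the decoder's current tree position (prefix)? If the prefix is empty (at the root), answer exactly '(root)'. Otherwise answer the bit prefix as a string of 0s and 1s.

Answer: (root)

Derivation:
Bit 0: prefix='0' (no match yet)
Bit 1: prefix='00' -> emit 'm', reset
Bit 2: prefix='1' (no match yet)
Bit 3: prefix='10' -> emit 'b', reset
Bit 4: prefix='0' (no match yet)
Bit 5: prefix='01' -> emit 'j', reset
Bit 6: prefix='1' (no match yet)
Bit 7: prefix='11' -> emit 'a', reset
Bit 8: prefix='0' (no match yet)
Bit 9: prefix='00' -> emit 'm', reset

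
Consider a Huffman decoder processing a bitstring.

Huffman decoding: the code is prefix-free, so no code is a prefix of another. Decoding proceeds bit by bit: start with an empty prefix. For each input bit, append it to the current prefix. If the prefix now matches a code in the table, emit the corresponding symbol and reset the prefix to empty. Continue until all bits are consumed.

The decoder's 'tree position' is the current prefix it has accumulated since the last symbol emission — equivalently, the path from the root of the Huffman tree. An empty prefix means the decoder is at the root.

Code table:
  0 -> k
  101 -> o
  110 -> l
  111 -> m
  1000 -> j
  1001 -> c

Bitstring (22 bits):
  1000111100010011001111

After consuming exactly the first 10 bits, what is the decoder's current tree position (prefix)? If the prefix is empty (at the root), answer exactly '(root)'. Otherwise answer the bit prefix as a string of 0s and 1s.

Bit 0: prefix='1' (no match yet)
Bit 1: prefix='10' (no match yet)
Bit 2: prefix='100' (no match yet)
Bit 3: prefix='1000' -> emit 'j', reset
Bit 4: prefix='1' (no match yet)
Bit 5: prefix='11' (no match yet)
Bit 6: prefix='111' -> emit 'm', reset
Bit 7: prefix='1' (no match yet)
Bit 8: prefix='10' (no match yet)
Bit 9: prefix='100' (no match yet)

Answer: 100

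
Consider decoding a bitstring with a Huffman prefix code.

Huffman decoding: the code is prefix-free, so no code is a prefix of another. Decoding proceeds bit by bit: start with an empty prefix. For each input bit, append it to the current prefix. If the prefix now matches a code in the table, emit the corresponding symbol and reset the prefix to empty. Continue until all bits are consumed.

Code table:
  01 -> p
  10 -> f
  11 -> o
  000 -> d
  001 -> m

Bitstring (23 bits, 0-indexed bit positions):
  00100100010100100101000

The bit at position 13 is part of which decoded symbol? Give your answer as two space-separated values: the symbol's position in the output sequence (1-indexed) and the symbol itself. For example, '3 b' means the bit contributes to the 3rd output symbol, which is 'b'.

Answer: 6 p

Derivation:
Bit 0: prefix='0' (no match yet)
Bit 1: prefix='00' (no match yet)
Bit 2: prefix='001' -> emit 'm', reset
Bit 3: prefix='0' (no match yet)
Bit 4: prefix='00' (no match yet)
Bit 5: prefix='001' -> emit 'm', reset
Bit 6: prefix='0' (no match yet)
Bit 7: prefix='00' (no match yet)
Bit 8: prefix='000' -> emit 'd', reset
Bit 9: prefix='1' (no match yet)
Bit 10: prefix='10' -> emit 'f', reset
Bit 11: prefix='1' (no match yet)
Bit 12: prefix='10' -> emit 'f', reset
Bit 13: prefix='0' (no match yet)
Bit 14: prefix='01' -> emit 'p', reset
Bit 15: prefix='0' (no match yet)
Bit 16: prefix='00' (no match yet)
Bit 17: prefix='001' -> emit 'm', reset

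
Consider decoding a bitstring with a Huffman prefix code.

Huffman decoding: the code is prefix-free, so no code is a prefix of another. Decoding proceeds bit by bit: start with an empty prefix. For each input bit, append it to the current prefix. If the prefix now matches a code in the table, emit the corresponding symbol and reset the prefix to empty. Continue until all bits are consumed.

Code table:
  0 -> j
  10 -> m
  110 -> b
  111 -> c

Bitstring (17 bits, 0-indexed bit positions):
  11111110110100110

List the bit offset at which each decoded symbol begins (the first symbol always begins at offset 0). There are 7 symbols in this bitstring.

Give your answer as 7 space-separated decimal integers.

Bit 0: prefix='1' (no match yet)
Bit 1: prefix='11' (no match yet)
Bit 2: prefix='111' -> emit 'c', reset
Bit 3: prefix='1' (no match yet)
Bit 4: prefix='11' (no match yet)
Bit 5: prefix='111' -> emit 'c', reset
Bit 6: prefix='1' (no match yet)
Bit 7: prefix='10' -> emit 'm', reset
Bit 8: prefix='1' (no match yet)
Bit 9: prefix='11' (no match yet)
Bit 10: prefix='110' -> emit 'b', reset
Bit 11: prefix='1' (no match yet)
Bit 12: prefix='10' -> emit 'm', reset
Bit 13: prefix='0' -> emit 'j', reset
Bit 14: prefix='1' (no match yet)
Bit 15: prefix='11' (no match yet)
Bit 16: prefix='110' -> emit 'b', reset

Answer: 0 3 6 8 11 13 14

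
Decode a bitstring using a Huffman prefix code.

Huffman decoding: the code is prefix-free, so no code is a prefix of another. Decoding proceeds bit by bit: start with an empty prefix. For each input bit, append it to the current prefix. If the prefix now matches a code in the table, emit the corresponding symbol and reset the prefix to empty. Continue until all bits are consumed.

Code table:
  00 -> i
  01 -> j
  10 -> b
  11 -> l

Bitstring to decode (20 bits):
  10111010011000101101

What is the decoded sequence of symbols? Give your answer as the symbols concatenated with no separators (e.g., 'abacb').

Answer: blbbjbiblj

Derivation:
Bit 0: prefix='1' (no match yet)
Bit 1: prefix='10' -> emit 'b', reset
Bit 2: prefix='1' (no match yet)
Bit 3: prefix='11' -> emit 'l', reset
Bit 4: prefix='1' (no match yet)
Bit 5: prefix='10' -> emit 'b', reset
Bit 6: prefix='1' (no match yet)
Bit 7: prefix='10' -> emit 'b', reset
Bit 8: prefix='0' (no match yet)
Bit 9: prefix='01' -> emit 'j', reset
Bit 10: prefix='1' (no match yet)
Bit 11: prefix='10' -> emit 'b', reset
Bit 12: prefix='0' (no match yet)
Bit 13: prefix='00' -> emit 'i', reset
Bit 14: prefix='1' (no match yet)
Bit 15: prefix='10' -> emit 'b', reset
Bit 16: prefix='1' (no match yet)
Bit 17: prefix='11' -> emit 'l', reset
Bit 18: prefix='0' (no match yet)
Bit 19: prefix='01' -> emit 'j', reset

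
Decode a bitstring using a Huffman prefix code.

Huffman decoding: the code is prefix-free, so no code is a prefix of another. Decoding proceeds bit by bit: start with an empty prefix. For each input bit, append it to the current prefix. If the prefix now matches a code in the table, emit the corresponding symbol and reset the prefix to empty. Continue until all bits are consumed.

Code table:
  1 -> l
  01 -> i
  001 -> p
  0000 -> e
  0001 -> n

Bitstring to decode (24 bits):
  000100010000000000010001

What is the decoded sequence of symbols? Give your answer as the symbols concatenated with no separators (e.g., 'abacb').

Answer: nneenn

Derivation:
Bit 0: prefix='0' (no match yet)
Bit 1: prefix='00' (no match yet)
Bit 2: prefix='000' (no match yet)
Bit 3: prefix='0001' -> emit 'n', reset
Bit 4: prefix='0' (no match yet)
Bit 5: prefix='00' (no match yet)
Bit 6: prefix='000' (no match yet)
Bit 7: prefix='0001' -> emit 'n', reset
Bit 8: prefix='0' (no match yet)
Bit 9: prefix='00' (no match yet)
Bit 10: prefix='000' (no match yet)
Bit 11: prefix='0000' -> emit 'e', reset
Bit 12: prefix='0' (no match yet)
Bit 13: prefix='00' (no match yet)
Bit 14: prefix='000' (no match yet)
Bit 15: prefix='0000' -> emit 'e', reset
Bit 16: prefix='0' (no match yet)
Bit 17: prefix='00' (no match yet)
Bit 18: prefix='000' (no match yet)
Bit 19: prefix='0001' -> emit 'n', reset
Bit 20: prefix='0' (no match yet)
Bit 21: prefix='00' (no match yet)
Bit 22: prefix='000' (no match yet)
Bit 23: prefix='0001' -> emit 'n', reset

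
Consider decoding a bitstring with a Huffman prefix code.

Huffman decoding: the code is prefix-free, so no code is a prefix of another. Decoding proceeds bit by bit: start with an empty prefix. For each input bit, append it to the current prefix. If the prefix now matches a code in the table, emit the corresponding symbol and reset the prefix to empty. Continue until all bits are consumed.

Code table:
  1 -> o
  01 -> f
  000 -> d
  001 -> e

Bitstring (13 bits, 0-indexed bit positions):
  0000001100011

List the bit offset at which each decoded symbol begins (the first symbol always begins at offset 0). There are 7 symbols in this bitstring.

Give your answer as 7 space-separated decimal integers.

Bit 0: prefix='0' (no match yet)
Bit 1: prefix='00' (no match yet)
Bit 2: prefix='000' -> emit 'd', reset
Bit 3: prefix='0' (no match yet)
Bit 4: prefix='00' (no match yet)
Bit 5: prefix='000' -> emit 'd', reset
Bit 6: prefix='1' -> emit 'o', reset
Bit 7: prefix='1' -> emit 'o', reset
Bit 8: prefix='0' (no match yet)
Bit 9: prefix='00' (no match yet)
Bit 10: prefix='000' -> emit 'd', reset
Bit 11: prefix='1' -> emit 'o', reset
Bit 12: prefix='1' -> emit 'o', reset

Answer: 0 3 6 7 8 11 12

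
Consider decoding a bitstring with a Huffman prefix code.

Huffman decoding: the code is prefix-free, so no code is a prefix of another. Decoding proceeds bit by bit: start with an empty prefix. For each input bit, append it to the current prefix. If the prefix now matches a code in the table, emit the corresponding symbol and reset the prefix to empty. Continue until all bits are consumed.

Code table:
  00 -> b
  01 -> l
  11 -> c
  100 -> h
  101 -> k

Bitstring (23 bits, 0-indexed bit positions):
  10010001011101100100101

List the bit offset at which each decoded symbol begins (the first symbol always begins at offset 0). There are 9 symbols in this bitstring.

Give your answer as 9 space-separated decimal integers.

Answer: 0 3 6 8 10 12 14 17 20

Derivation:
Bit 0: prefix='1' (no match yet)
Bit 1: prefix='10' (no match yet)
Bit 2: prefix='100' -> emit 'h', reset
Bit 3: prefix='1' (no match yet)
Bit 4: prefix='10' (no match yet)
Bit 5: prefix='100' -> emit 'h', reset
Bit 6: prefix='0' (no match yet)
Bit 7: prefix='01' -> emit 'l', reset
Bit 8: prefix='0' (no match yet)
Bit 9: prefix='01' -> emit 'l', reset
Bit 10: prefix='1' (no match yet)
Bit 11: prefix='11' -> emit 'c', reset
Bit 12: prefix='0' (no match yet)
Bit 13: prefix='01' -> emit 'l', reset
Bit 14: prefix='1' (no match yet)
Bit 15: prefix='10' (no match yet)
Bit 16: prefix='100' -> emit 'h', reset
Bit 17: prefix='1' (no match yet)
Bit 18: prefix='10' (no match yet)
Bit 19: prefix='100' -> emit 'h', reset
Bit 20: prefix='1' (no match yet)
Bit 21: prefix='10' (no match yet)
Bit 22: prefix='101' -> emit 'k', reset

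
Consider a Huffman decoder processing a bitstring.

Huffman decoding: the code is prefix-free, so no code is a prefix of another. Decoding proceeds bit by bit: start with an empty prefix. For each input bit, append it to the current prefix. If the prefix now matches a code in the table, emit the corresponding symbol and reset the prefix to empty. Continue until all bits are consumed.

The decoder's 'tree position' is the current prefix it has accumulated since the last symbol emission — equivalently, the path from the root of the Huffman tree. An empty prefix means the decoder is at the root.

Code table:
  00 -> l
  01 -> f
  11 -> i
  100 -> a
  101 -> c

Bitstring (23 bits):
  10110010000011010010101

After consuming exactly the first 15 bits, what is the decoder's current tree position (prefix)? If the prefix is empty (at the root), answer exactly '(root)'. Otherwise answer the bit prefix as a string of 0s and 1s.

Answer: 10

Derivation:
Bit 0: prefix='1' (no match yet)
Bit 1: prefix='10' (no match yet)
Bit 2: prefix='101' -> emit 'c', reset
Bit 3: prefix='1' (no match yet)
Bit 4: prefix='10' (no match yet)
Bit 5: prefix='100' -> emit 'a', reset
Bit 6: prefix='1' (no match yet)
Bit 7: prefix='10' (no match yet)
Bit 8: prefix='100' -> emit 'a', reset
Bit 9: prefix='0' (no match yet)
Bit 10: prefix='00' -> emit 'l', reset
Bit 11: prefix='0' (no match yet)
Bit 12: prefix='01' -> emit 'f', reset
Bit 13: prefix='1' (no match yet)
Bit 14: prefix='10' (no match yet)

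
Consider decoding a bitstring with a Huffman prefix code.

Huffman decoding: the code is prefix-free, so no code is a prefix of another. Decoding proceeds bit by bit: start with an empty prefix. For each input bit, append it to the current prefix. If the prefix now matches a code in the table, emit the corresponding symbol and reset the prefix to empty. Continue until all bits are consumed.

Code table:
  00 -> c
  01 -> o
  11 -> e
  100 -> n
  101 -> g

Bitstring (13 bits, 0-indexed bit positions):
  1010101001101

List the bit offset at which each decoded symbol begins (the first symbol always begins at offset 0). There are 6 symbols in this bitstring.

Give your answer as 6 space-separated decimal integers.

Answer: 0 3 5 7 9 11

Derivation:
Bit 0: prefix='1' (no match yet)
Bit 1: prefix='10' (no match yet)
Bit 2: prefix='101' -> emit 'g', reset
Bit 3: prefix='0' (no match yet)
Bit 4: prefix='01' -> emit 'o', reset
Bit 5: prefix='0' (no match yet)
Bit 6: prefix='01' -> emit 'o', reset
Bit 7: prefix='0' (no match yet)
Bit 8: prefix='00' -> emit 'c', reset
Bit 9: prefix='1' (no match yet)
Bit 10: prefix='11' -> emit 'e', reset
Bit 11: prefix='0' (no match yet)
Bit 12: prefix='01' -> emit 'o', reset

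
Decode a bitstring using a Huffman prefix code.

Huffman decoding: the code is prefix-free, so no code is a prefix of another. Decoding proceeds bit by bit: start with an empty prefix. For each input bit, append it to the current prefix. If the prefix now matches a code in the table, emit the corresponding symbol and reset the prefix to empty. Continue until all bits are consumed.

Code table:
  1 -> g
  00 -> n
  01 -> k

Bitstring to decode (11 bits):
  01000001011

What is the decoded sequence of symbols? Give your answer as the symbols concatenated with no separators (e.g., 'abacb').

Answer: knnkkg

Derivation:
Bit 0: prefix='0' (no match yet)
Bit 1: prefix='01' -> emit 'k', reset
Bit 2: prefix='0' (no match yet)
Bit 3: prefix='00' -> emit 'n', reset
Bit 4: prefix='0' (no match yet)
Bit 5: prefix='00' -> emit 'n', reset
Bit 6: prefix='0' (no match yet)
Bit 7: prefix='01' -> emit 'k', reset
Bit 8: prefix='0' (no match yet)
Bit 9: prefix='01' -> emit 'k', reset
Bit 10: prefix='1' -> emit 'g', reset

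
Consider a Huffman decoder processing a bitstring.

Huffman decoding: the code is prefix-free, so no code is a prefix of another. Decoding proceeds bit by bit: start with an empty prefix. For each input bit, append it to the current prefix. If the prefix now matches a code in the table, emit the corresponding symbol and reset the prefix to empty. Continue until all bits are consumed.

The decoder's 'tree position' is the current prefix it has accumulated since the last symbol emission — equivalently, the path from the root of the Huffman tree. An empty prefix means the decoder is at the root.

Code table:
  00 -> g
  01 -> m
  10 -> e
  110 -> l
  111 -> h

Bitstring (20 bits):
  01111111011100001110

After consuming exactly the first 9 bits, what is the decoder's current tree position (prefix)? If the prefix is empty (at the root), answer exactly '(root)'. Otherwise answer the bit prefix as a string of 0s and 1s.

Answer: 0

Derivation:
Bit 0: prefix='0' (no match yet)
Bit 1: prefix='01' -> emit 'm', reset
Bit 2: prefix='1' (no match yet)
Bit 3: prefix='11' (no match yet)
Bit 4: prefix='111' -> emit 'h', reset
Bit 5: prefix='1' (no match yet)
Bit 6: prefix='11' (no match yet)
Bit 7: prefix='111' -> emit 'h', reset
Bit 8: prefix='0' (no match yet)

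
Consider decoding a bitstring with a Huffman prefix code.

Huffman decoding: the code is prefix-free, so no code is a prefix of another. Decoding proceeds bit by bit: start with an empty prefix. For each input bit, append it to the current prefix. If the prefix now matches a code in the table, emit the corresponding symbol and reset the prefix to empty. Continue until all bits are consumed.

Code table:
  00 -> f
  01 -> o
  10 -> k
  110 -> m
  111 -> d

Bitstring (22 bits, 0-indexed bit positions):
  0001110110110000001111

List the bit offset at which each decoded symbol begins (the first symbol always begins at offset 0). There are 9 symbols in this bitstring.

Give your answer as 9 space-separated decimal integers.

Answer: 0 2 4 7 10 13 15 17 19

Derivation:
Bit 0: prefix='0' (no match yet)
Bit 1: prefix='00' -> emit 'f', reset
Bit 2: prefix='0' (no match yet)
Bit 3: prefix='01' -> emit 'o', reset
Bit 4: prefix='1' (no match yet)
Bit 5: prefix='11' (no match yet)
Bit 6: prefix='110' -> emit 'm', reset
Bit 7: prefix='1' (no match yet)
Bit 8: prefix='11' (no match yet)
Bit 9: prefix='110' -> emit 'm', reset
Bit 10: prefix='1' (no match yet)
Bit 11: prefix='11' (no match yet)
Bit 12: prefix='110' -> emit 'm', reset
Bit 13: prefix='0' (no match yet)
Bit 14: prefix='00' -> emit 'f', reset
Bit 15: prefix='0' (no match yet)
Bit 16: prefix='00' -> emit 'f', reset
Bit 17: prefix='0' (no match yet)
Bit 18: prefix='01' -> emit 'o', reset
Bit 19: prefix='1' (no match yet)
Bit 20: prefix='11' (no match yet)
Bit 21: prefix='111' -> emit 'd', reset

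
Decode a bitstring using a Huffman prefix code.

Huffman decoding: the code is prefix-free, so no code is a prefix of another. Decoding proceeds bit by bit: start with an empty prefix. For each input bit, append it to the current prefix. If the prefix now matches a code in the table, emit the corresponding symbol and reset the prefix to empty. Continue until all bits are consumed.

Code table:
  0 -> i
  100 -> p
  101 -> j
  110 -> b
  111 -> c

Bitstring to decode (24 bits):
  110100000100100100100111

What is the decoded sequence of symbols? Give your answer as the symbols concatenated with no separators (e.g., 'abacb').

Answer: bpiiippppc

Derivation:
Bit 0: prefix='1' (no match yet)
Bit 1: prefix='11' (no match yet)
Bit 2: prefix='110' -> emit 'b', reset
Bit 3: prefix='1' (no match yet)
Bit 4: prefix='10' (no match yet)
Bit 5: prefix='100' -> emit 'p', reset
Bit 6: prefix='0' -> emit 'i', reset
Bit 7: prefix='0' -> emit 'i', reset
Bit 8: prefix='0' -> emit 'i', reset
Bit 9: prefix='1' (no match yet)
Bit 10: prefix='10' (no match yet)
Bit 11: prefix='100' -> emit 'p', reset
Bit 12: prefix='1' (no match yet)
Bit 13: prefix='10' (no match yet)
Bit 14: prefix='100' -> emit 'p', reset
Bit 15: prefix='1' (no match yet)
Bit 16: prefix='10' (no match yet)
Bit 17: prefix='100' -> emit 'p', reset
Bit 18: prefix='1' (no match yet)
Bit 19: prefix='10' (no match yet)
Bit 20: prefix='100' -> emit 'p', reset
Bit 21: prefix='1' (no match yet)
Bit 22: prefix='11' (no match yet)
Bit 23: prefix='111' -> emit 'c', reset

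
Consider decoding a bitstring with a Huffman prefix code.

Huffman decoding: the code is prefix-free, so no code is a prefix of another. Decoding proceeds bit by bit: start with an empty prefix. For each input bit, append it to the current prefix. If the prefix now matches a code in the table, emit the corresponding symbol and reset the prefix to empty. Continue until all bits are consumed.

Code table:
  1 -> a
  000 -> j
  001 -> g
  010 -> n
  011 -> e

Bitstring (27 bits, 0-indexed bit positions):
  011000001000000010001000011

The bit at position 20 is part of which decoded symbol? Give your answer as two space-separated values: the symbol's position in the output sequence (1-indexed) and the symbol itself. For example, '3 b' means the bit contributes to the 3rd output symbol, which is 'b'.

Answer: 7 g

Derivation:
Bit 0: prefix='0' (no match yet)
Bit 1: prefix='01' (no match yet)
Bit 2: prefix='011' -> emit 'e', reset
Bit 3: prefix='0' (no match yet)
Bit 4: prefix='00' (no match yet)
Bit 5: prefix='000' -> emit 'j', reset
Bit 6: prefix='0' (no match yet)
Bit 7: prefix='00' (no match yet)
Bit 8: prefix='001' -> emit 'g', reset
Bit 9: prefix='0' (no match yet)
Bit 10: prefix='00' (no match yet)
Bit 11: prefix='000' -> emit 'j', reset
Bit 12: prefix='0' (no match yet)
Bit 13: prefix='00' (no match yet)
Bit 14: prefix='000' -> emit 'j', reset
Bit 15: prefix='0' (no match yet)
Bit 16: prefix='01' (no match yet)
Bit 17: prefix='010' -> emit 'n', reset
Bit 18: prefix='0' (no match yet)
Bit 19: prefix='00' (no match yet)
Bit 20: prefix='001' -> emit 'g', reset
Bit 21: prefix='0' (no match yet)
Bit 22: prefix='00' (no match yet)
Bit 23: prefix='000' -> emit 'j', reset
Bit 24: prefix='0' (no match yet)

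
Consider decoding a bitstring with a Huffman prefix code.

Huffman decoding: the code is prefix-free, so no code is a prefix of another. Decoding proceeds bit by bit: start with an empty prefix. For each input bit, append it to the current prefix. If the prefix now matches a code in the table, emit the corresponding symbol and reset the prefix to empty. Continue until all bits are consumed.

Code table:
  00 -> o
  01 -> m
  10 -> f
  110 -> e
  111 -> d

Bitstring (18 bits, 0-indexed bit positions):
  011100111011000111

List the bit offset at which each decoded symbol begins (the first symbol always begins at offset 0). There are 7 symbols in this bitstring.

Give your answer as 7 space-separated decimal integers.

Bit 0: prefix='0' (no match yet)
Bit 1: prefix='01' -> emit 'm', reset
Bit 2: prefix='1' (no match yet)
Bit 3: prefix='11' (no match yet)
Bit 4: prefix='110' -> emit 'e', reset
Bit 5: prefix='0' (no match yet)
Bit 6: prefix='01' -> emit 'm', reset
Bit 7: prefix='1' (no match yet)
Bit 8: prefix='11' (no match yet)
Bit 9: prefix='110' -> emit 'e', reset
Bit 10: prefix='1' (no match yet)
Bit 11: prefix='11' (no match yet)
Bit 12: prefix='110' -> emit 'e', reset
Bit 13: prefix='0' (no match yet)
Bit 14: prefix='00' -> emit 'o', reset
Bit 15: prefix='1' (no match yet)
Bit 16: prefix='11' (no match yet)
Bit 17: prefix='111' -> emit 'd', reset

Answer: 0 2 5 7 10 13 15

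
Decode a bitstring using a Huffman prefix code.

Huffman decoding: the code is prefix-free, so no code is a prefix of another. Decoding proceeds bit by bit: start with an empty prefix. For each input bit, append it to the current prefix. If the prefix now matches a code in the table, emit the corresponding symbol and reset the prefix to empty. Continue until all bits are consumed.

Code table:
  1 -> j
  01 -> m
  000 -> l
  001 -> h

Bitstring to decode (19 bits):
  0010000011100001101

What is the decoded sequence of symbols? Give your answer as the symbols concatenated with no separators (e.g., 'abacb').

Answer: hlhjjlmjm

Derivation:
Bit 0: prefix='0' (no match yet)
Bit 1: prefix='00' (no match yet)
Bit 2: prefix='001' -> emit 'h', reset
Bit 3: prefix='0' (no match yet)
Bit 4: prefix='00' (no match yet)
Bit 5: prefix='000' -> emit 'l', reset
Bit 6: prefix='0' (no match yet)
Bit 7: prefix='00' (no match yet)
Bit 8: prefix='001' -> emit 'h', reset
Bit 9: prefix='1' -> emit 'j', reset
Bit 10: prefix='1' -> emit 'j', reset
Bit 11: prefix='0' (no match yet)
Bit 12: prefix='00' (no match yet)
Bit 13: prefix='000' -> emit 'l', reset
Bit 14: prefix='0' (no match yet)
Bit 15: prefix='01' -> emit 'm', reset
Bit 16: prefix='1' -> emit 'j', reset
Bit 17: prefix='0' (no match yet)
Bit 18: prefix='01' -> emit 'm', reset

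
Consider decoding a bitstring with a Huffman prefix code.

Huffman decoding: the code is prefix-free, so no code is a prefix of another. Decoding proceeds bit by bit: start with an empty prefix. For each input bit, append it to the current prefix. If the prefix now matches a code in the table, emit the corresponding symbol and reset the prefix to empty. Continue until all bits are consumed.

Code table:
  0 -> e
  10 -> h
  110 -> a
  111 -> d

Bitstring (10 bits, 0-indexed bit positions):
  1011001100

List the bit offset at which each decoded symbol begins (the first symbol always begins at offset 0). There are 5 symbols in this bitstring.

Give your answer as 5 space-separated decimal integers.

Bit 0: prefix='1' (no match yet)
Bit 1: prefix='10' -> emit 'h', reset
Bit 2: prefix='1' (no match yet)
Bit 3: prefix='11' (no match yet)
Bit 4: prefix='110' -> emit 'a', reset
Bit 5: prefix='0' -> emit 'e', reset
Bit 6: prefix='1' (no match yet)
Bit 7: prefix='11' (no match yet)
Bit 8: prefix='110' -> emit 'a', reset
Bit 9: prefix='0' -> emit 'e', reset

Answer: 0 2 5 6 9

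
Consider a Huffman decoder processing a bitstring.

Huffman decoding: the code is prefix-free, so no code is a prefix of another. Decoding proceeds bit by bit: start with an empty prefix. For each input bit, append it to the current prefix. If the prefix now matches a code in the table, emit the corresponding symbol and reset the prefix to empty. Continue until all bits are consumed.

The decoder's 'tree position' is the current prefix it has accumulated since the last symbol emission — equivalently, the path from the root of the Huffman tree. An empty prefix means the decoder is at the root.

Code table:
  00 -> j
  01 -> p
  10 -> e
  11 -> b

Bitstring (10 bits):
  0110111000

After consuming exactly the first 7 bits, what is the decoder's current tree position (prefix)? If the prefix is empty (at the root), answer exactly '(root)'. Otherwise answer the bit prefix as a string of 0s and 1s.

Bit 0: prefix='0' (no match yet)
Bit 1: prefix='01' -> emit 'p', reset
Bit 2: prefix='1' (no match yet)
Bit 3: prefix='10' -> emit 'e', reset
Bit 4: prefix='1' (no match yet)
Bit 5: prefix='11' -> emit 'b', reset
Bit 6: prefix='1' (no match yet)

Answer: 1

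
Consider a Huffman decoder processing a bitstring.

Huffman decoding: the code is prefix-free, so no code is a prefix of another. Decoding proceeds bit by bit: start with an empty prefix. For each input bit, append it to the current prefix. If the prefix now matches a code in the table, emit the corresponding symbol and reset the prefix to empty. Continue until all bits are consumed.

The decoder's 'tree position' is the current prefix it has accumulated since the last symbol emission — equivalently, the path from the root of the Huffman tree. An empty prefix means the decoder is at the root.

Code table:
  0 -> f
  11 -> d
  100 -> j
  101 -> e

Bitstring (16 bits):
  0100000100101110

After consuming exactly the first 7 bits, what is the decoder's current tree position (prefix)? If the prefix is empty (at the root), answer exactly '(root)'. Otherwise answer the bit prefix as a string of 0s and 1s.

Answer: (root)

Derivation:
Bit 0: prefix='0' -> emit 'f', reset
Bit 1: prefix='1' (no match yet)
Bit 2: prefix='10' (no match yet)
Bit 3: prefix='100' -> emit 'j', reset
Bit 4: prefix='0' -> emit 'f', reset
Bit 5: prefix='0' -> emit 'f', reset
Bit 6: prefix='0' -> emit 'f', reset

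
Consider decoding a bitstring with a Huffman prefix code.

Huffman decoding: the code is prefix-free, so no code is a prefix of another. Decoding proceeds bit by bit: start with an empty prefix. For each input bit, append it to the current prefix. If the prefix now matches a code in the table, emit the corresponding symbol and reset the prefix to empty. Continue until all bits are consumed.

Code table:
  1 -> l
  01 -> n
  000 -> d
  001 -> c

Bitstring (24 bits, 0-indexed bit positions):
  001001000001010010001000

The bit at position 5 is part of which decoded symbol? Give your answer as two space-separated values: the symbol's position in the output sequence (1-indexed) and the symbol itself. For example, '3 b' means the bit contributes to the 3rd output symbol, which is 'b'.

Answer: 2 c

Derivation:
Bit 0: prefix='0' (no match yet)
Bit 1: prefix='00' (no match yet)
Bit 2: prefix='001' -> emit 'c', reset
Bit 3: prefix='0' (no match yet)
Bit 4: prefix='00' (no match yet)
Bit 5: prefix='001' -> emit 'c', reset
Bit 6: prefix='0' (no match yet)
Bit 7: prefix='00' (no match yet)
Bit 8: prefix='000' -> emit 'd', reset
Bit 9: prefix='0' (no match yet)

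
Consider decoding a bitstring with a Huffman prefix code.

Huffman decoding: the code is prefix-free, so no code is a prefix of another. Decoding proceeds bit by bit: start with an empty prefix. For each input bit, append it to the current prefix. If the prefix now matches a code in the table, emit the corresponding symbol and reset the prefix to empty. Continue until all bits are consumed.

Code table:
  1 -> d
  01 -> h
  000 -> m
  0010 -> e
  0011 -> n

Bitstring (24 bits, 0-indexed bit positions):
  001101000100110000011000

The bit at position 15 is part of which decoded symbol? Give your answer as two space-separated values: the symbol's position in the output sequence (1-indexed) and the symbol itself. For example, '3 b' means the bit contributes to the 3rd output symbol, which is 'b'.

Bit 0: prefix='0' (no match yet)
Bit 1: prefix='00' (no match yet)
Bit 2: prefix='001' (no match yet)
Bit 3: prefix='0011' -> emit 'n', reset
Bit 4: prefix='0' (no match yet)
Bit 5: prefix='01' -> emit 'h', reset
Bit 6: prefix='0' (no match yet)
Bit 7: prefix='00' (no match yet)
Bit 8: prefix='000' -> emit 'm', reset
Bit 9: prefix='1' -> emit 'd', reset
Bit 10: prefix='0' (no match yet)
Bit 11: prefix='00' (no match yet)
Bit 12: prefix='001' (no match yet)
Bit 13: prefix='0011' -> emit 'n', reset
Bit 14: prefix='0' (no match yet)
Bit 15: prefix='00' (no match yet)
Bit 16: prefix='000' -> emit 'm', reset
Bit 17: prefix='0' (no match yet)
Bit 18: prefix='00' (no match yet)
Bit 19: prefix='001' (no match yet)

Answer: 6 m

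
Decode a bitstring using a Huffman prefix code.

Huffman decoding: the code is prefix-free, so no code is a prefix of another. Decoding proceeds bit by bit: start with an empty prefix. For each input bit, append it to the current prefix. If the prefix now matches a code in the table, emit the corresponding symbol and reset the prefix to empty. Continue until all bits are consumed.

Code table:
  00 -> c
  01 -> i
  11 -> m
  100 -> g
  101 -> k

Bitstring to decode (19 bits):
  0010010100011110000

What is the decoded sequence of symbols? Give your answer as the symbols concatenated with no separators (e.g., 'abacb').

Answer: cgkcimgc

Derivation:
Bit 0: prefix='0' (no match yet)
Bit 1: prefix='00' -> emit 'c', reset
Bit 2: prefix='1' (no match yet)
Bit 3: prefix='10' (no match yet)
Bit 4: prefix='100' -> emit 'g', reset
Bit 5: prefix='1' (no match yet)
Bit 6: prefix='10' (no match yet)
Bit 7: prefix='101' -> emit 'k', reset
Bit 8: prefix='0' (no match yet)
Bit 9: prefix='00' -> emit 'c', reset
Bit 10: prefix='0' (no match yet)
Bit 11: prefix='01' -> emit 'i', reset
Bit 12: prefix='1' (no match yet)
Bit 13: prefix='11' -> emit 'm', reset
Bit 14: prefix='1' (no match yet)
Bit 15: prefix='10' (no match yet)
Bit 16: prefix='100' -> emit 'g', reset
Bit 17: prefix='0' (no match yet)
Bit 18: prefix='00' -> emit 'c', reset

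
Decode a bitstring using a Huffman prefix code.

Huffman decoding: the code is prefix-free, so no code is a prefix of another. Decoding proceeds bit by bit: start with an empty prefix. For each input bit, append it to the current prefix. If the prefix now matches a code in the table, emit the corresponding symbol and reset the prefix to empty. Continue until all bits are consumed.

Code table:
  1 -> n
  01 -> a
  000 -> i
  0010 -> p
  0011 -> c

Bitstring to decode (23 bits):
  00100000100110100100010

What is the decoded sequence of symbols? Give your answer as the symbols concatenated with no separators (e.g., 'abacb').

Answer: piacapp

Derivation:
Bit 0: prefix='0' (no match yet)
Bit 1: prefix='00' (no match yet)
Bit 2: prefix='001' (no match yet)
Bit 3: prefix='0010' -> emit 'p', reset
Bit 4: prefix='0' (no match yet)
Bit 5: prefix='00' (no match yet)
Bit 6: prefix='000' -> emit 'i', reset
Bit 7: prefix='0' (no match yet)
Bit 8: prefix='01' -> emit 'a', reset
Bit 9: prefix='0' (no match yet)
Bit 10: prefix='00' (no match yet)
Bit 11: prefix='001' (no match yet)
Bit 12: prefix='0011' -> emit 'c', reset
Bit 13: prefix='0' (no match yet)
Bit 14: prefix='01' -> emit 'a', reset
Bit 15: prefix='0' (no match yet)
Bit 16: prefix='00' (no match yet)
Bit 17: prefix='001' (no match yet)
Bit 18: prefix='0010' -> emit 'p', reset
Bit 19: prefix='0' (no match yet)
Bit 20: prefix='00' (no match yet)
Bit 21: prefix='001' (no match yet)
Bit 22: prefix='0010' -> emit 'p', reset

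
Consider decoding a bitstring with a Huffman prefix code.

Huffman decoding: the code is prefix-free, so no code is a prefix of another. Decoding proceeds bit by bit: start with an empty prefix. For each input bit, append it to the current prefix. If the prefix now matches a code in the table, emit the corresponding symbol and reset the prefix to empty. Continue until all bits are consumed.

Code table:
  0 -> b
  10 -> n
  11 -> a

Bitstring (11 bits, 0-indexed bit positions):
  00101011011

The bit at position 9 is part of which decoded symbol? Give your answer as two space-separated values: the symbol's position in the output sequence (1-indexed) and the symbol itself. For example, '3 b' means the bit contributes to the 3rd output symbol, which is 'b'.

Bit 0: prefix='0' -> emit 'b', reset
Bit 1: prefix='0' -> emit 'b', reset
Bit 2: prefix='1' (no match yet)
Bit 3: prefix='10' -> emit 'n', reset
Bit 4: prefix='1' (no match yet)
Bit 5: prefix='10' -> emit 'n', reset
Bit 6: prefix='1' (no match yet)
Bit 7: prefix='11' -> emit 'a', reset
Bit 8: prefix='0' -> emit 'b', reset
Bit 9: prefix='1' (no match yet)
Bit 10: prefix='11' -> emit 'a', reset

Answer: 7 a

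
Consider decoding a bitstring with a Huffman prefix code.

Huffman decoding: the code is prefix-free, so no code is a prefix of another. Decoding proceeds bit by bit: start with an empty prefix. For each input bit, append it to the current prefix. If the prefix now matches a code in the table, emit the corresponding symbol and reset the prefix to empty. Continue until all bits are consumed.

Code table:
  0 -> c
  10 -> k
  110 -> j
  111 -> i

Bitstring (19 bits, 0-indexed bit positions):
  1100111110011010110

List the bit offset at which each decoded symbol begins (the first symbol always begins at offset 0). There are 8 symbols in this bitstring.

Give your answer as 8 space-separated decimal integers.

Bit 0: prefix='1' (no match yet)
Bit 1: prefix='11' (no match yet)
Bit 2: prefix='110' -> emit 'j', reset
Bit 3: prefix='0' -> emit 'c', reset
Bit 4: prefix='1' (no match yet)
Bit 5: prefix='11' (no match yet)
Bit 6: prefix='111' -> emit 'i', reset
Bit 7: prefix='1' (no match yet)
Bit 8: prefix='11' (no match yet)
Bit 9: prefix='110' -> emit 'j', reset
Bit 10: prefix='0' -> emit 'c', reset
Bit 11: prefix='1' (no match yet)
Bit 12: prefix='11' (no match yet)
Bit 13: prefix='110' -> emit 'j', reset
Bit 14: prefix='1' (no match yet)
Bit 15: prefix='10' -> emit 'k', reset
Bit 16: prefix='1' (no match yet)
Bit 17: prefix='11' (no match yet)
Bit 18: prefix='110' -> emit 'j', reset

Answer: 0 3 4 7 10 11 14 16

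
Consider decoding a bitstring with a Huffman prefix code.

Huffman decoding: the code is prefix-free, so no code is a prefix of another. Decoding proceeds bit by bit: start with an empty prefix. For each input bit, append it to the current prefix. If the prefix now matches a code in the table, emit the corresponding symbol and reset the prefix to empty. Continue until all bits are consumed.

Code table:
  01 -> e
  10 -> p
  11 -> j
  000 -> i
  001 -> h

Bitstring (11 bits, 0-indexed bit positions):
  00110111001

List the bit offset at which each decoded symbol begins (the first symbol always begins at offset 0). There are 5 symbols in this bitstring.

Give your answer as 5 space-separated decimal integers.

Bit 0: prefix='0' (no match yet)
Bit 1: prefix='00' (no match yet)
Bit 2: prefix='001' -> emit 'h', reset
Bit 3: prefix='1' (no match yet)
Bit 4: prefix='10' -> emit 'p', reset
Bit 5: prefix='1' (no match yet)
Bit 6: prefix='11' -> emit 'j', reset
Bit 7: prefix='1' (no match yet)
Bit 8: prefix='10' -> emit 'p', reset
Bit 9: prefix='0' (no match yet)
Bit 10: prefix='01' -> emit 'e', reset

Answer: 0 3 5 7 9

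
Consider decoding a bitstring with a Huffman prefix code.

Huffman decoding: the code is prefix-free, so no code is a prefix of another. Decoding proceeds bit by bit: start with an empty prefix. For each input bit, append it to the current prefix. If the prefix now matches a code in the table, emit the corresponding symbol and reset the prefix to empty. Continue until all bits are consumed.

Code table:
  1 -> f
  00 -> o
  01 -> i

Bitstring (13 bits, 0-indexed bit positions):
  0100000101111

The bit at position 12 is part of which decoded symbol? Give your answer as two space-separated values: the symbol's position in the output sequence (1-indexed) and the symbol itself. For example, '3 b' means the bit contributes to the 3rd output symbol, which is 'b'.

Bit 0: prefix='0' (no match yet)
Bit 1: prefix='01' -> emit 'i', reset
Bit 2: prefix='0' (no match yet)
Bit 3: prefix='00' -> emit 'o', reset
Bit 4: prefix='0' (no match yet)
Bit 5: prefix='00' -> emit 'o', reset
Bit 6: prefix='0' (no match yet)
Bit 7: prefix='01' -> emit 'i', reset
Bit 8: prefix='0' (no match yet)
Bit 9: prefix='01' -> emit 'i', reset
Bit 10: prefix='1' -> emit 'f', reset
Bit 11: prefix='1' -> emit 'f', reset
Bit 12: prefix='1' -> emit 'f', reset

Answer: 8 f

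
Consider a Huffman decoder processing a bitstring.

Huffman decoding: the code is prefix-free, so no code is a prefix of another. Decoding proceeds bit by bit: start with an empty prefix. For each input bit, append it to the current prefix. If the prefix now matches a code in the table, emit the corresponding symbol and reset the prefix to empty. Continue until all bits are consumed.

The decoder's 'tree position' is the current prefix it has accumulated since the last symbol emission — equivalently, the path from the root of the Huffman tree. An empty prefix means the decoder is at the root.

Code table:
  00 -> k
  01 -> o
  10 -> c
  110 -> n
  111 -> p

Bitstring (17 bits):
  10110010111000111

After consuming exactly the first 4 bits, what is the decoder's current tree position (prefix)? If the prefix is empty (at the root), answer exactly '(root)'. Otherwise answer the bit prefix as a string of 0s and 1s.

Bit 0: prefix='1' (no match yet)
Bit 1: prefix='10' -> emit 'c', reset
Bit 2: prefix='1' (no match yet)
Bit 3: prefix='11' (no match yet)

Answer: 11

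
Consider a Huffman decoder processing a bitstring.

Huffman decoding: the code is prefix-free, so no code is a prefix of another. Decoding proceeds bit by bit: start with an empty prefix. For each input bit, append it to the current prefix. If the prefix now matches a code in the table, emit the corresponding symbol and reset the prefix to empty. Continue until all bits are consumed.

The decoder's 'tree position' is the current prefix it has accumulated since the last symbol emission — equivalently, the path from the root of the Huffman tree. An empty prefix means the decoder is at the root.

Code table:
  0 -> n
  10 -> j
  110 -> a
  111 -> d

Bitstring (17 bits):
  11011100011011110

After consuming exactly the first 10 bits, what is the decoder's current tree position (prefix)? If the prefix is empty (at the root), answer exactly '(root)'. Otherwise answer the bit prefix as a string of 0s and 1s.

Bit 0: prefix='1' (no match yet)
Bit 1: prefix='11' (no match yet)
Bit 2: prefix='110' -> emit 'a', reset
Bit 3: prefix='1' (no match yet)
Bit 4: prefix='11' (no match yet)
Bit 5: prefix='111' -> emit 'd', reset
Bit 6: prefix='0' -> emit 'n', reset
Bit 7: prefix='0' -> emit 'n', reset
Bit 8: prefix='0' -> emit 'n', reset
Bit 9: prefix='1' (no match yet)

Answer: 1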